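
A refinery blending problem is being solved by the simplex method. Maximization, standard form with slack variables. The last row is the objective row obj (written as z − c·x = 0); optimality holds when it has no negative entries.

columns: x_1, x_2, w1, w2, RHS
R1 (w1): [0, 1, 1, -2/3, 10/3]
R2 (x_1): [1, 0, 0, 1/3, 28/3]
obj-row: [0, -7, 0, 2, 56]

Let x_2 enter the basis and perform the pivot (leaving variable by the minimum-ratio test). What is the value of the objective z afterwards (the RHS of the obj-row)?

Ratio test on column x_2 — row 1: (10/3)/1 = 10/3; row 2: entry 0 ≤ 0. Minimum is 10/3 at row 1 (w1 leaves); pivot element 1.
Pivot on row 1; the obj-row RHS becomes 56 − (-7)·(10/3) = 238/3.

238/3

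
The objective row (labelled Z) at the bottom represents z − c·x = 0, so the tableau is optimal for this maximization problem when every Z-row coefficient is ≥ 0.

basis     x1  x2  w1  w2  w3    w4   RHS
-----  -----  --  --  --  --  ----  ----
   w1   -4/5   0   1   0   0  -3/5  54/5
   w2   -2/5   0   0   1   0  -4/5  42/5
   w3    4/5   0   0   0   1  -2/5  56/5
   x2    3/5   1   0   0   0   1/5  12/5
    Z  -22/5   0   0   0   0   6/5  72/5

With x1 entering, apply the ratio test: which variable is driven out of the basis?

Column x1 entries and ratios — w1: -4/5 ≤ 0, skip; w2: -2/5 ≤ 0, skip; w3: (56/5)/(4/5) = 14; x2: (12/5)/(3/5) = 4.
Smallest ratio is 4 in the row of x2, so x2 leaves.

x2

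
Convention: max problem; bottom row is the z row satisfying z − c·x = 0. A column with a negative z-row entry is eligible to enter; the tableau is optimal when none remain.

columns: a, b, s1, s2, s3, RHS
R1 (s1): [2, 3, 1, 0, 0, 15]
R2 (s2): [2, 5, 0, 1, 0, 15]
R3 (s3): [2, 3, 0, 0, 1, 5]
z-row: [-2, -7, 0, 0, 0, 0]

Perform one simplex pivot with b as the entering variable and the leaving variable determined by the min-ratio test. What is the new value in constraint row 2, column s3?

-5/3

Ratio test on column b — row 1: 15/3 = 5; row 2: 15/5 = 3; row 3: 5/3 = 5/3. Minimum is 5/3 at row 3 (s3 leaves); pivot element 3.
Divide row 3 by 3; eliminate column b from the other rows.
Row 2 update in column s3: 0 − 5·(1/3) = -5/3.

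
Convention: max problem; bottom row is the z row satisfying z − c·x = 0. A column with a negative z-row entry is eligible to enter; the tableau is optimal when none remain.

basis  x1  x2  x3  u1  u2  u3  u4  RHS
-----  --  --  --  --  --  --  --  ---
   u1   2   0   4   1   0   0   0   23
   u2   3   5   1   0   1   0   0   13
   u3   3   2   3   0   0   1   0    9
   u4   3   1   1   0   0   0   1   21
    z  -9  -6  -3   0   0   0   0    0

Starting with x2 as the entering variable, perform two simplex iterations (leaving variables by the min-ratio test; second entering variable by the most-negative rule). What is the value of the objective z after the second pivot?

Ratio test on column x2 — row 1: entry 0 ≤ 0; row 2: 13/5 = 13/5; row 3: 9/2 = 9/2; row 4: 21/1 = 21. Minimum is 13/5 at row 2 (u2 leaves); pivot element 5.
Pivot on row 2; the z-row RHS becomes 0 − (-6)·(13/5) = 78/5.
Next entering variable (most negative z-row entry -27/5): x1.
Ratio test on column x1 — row 1: 23/2 = 23/2; row 2: (13/5)/(3/5) = 13/3; row 3: (19/5)/(9/5) = 19/9; row 4: (92/5)/(12/5) = 23/3. Minimum is 19/9 at row 3 (u3 leaves); pivot element 9/5.
After the second pivot the z-row RHS is 78/5 − (-27/5)·(19/9) = 27.

27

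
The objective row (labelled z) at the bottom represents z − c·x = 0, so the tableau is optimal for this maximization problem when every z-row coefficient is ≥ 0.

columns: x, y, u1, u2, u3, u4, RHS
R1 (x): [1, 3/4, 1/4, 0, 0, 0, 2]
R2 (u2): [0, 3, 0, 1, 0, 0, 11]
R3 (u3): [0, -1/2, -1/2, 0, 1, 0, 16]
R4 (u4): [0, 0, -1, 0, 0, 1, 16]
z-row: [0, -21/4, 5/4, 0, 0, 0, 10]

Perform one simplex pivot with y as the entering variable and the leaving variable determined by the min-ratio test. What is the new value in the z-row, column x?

Ratio test on column y — row 1: 2/(3/4) = 8/3; row 2: 11/3 = 11/3; row 3: entry -1/2 ≤ 0; row 4: entry 0 ≤ 0. Minimum is 8/3 at row 1 (x leaves); pivot element 3/4.
Divide row 1 by 3/4; eliminate column y from the other rows.
z-row update in column x: 0 − (-21/4)·(4/3) = 7.

7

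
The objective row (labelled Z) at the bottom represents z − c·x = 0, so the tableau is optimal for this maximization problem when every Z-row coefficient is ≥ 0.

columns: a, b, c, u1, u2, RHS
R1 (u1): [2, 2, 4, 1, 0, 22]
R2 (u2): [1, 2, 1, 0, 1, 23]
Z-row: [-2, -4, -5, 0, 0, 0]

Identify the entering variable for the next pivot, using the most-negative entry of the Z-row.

Negative Z-row entries: a: -2, b: -4, c: -5.
The most negative is -5 in column c, so c enters.

c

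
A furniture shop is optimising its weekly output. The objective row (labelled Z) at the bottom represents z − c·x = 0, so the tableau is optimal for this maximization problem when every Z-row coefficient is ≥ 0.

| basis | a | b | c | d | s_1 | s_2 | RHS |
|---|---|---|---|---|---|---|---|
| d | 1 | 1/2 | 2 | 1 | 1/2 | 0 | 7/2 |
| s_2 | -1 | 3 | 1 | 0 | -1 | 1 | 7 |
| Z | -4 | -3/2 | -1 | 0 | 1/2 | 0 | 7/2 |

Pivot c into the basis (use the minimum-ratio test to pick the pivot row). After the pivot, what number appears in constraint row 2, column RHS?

21/4

Ratio test on column c — row 1: (7/2)/2 = 7/4; row 2: 7/1 = 7. Minimum is 7/4 at row 1 (d leaves); pivot element 2.
Divide row 1 by 2; eliminate column c from the other rows.
Row 2 update in column RHS: 7 − 1·(7/4) = 21/4.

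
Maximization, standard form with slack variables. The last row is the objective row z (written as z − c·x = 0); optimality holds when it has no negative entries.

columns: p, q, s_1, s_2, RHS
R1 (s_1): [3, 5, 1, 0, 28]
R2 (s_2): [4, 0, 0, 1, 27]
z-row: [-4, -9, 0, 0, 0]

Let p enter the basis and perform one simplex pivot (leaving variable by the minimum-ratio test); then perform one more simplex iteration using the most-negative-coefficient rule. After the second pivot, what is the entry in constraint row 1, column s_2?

Ratio test on column p — row 1: 28/3 = 28/3; row 2: 27/4 = 27/4. Minimum is 27/4 at row 2 (s_2 leaves); pivot element 4.
Divide row 2 by 4; eliminate column p from the other rows.
Second iteration: most negative z-row entry is -9 in column q, so q enters.
Ratio test on column q — row 1: (31/4)/5 = 31/20; row 2: entry 0 ≤ 0. Minimum is 31/20 at row 1 (s_1 leaves); pivot element 5.
Divide row 1 by 5; eliminate column q from the other rows.
After both pivots, the entry at constraint row 1, column s_2 is -3/20.

-3/20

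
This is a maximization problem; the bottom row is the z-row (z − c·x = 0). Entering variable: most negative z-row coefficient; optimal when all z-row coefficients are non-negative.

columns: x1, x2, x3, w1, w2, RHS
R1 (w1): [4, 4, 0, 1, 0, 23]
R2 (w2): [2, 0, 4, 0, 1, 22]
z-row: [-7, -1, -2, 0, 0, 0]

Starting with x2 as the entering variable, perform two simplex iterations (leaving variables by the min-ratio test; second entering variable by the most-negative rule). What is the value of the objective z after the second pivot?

161/4

Ratio test on column x2 — row 1: 23/4 = 23/4; row 2: entry 0 ≤ 0. Minimum is 23/4 at row 1 (w1 leaves); pivot element 4.
Pivot on row 1; the z-row RHS becomes 0 − (-1)·(23/4) = 23/4.
Next entering variable (most negative z-row entry -6): x1.
Ratio test on column x1 — row 1: (23/4)/1 = 23/4; row 2: 22/2 = 11. Minimum is 23/4 at row 1 (x2 leaves); pivot element 1.
After the second pivot the z-row RHS is 23/4 − (-6)·(23/4) = 161/4.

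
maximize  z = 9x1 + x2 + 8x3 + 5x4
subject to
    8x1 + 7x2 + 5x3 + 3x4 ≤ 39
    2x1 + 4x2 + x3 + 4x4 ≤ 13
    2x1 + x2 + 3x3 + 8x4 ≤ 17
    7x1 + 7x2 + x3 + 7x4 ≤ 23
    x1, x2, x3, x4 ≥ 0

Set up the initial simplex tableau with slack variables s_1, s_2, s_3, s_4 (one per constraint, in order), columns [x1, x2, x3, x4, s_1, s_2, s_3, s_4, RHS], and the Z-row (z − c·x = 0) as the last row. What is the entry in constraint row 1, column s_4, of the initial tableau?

0

Slack s_4 belongs to constraint 4; its column is the unit vector e_4, so the entry in row 1 is 0.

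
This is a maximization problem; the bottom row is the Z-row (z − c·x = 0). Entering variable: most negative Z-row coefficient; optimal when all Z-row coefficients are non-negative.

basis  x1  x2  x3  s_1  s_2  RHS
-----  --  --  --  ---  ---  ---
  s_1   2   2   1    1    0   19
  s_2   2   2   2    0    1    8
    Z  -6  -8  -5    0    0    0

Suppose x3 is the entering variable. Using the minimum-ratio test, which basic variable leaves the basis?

Column x3 entries and ratios — s_1: 19/1 = 19; s_2: 8/2 = 4.
Smallest ratio is 4 in the row of s_2, so s_2 leaves.

s_2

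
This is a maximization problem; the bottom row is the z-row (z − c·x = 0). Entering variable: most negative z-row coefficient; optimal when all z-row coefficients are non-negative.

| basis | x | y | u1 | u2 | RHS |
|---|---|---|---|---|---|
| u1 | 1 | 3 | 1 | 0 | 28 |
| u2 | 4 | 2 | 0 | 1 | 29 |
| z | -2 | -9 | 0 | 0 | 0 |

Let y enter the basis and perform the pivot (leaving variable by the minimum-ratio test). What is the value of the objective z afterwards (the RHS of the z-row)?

Ratio test on column y — row 1: 28/3 = 28/3; row 2: 29/2 = 29/2. Minimum is 28/3 at row 1 (u1 leaves); pivot element 3.
Pivot on row 1; the z-row RHS becomes 0 − (-9)·(28/3) = 84.

84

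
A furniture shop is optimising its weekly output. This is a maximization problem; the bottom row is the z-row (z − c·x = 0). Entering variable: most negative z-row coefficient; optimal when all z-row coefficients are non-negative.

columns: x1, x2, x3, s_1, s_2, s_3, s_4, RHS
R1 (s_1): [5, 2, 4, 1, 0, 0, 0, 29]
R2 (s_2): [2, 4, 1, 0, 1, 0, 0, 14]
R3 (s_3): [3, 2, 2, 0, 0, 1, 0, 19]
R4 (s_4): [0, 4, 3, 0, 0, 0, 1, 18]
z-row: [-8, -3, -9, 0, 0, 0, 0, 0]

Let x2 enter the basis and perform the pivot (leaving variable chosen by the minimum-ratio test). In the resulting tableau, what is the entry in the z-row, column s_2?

Ratio test on column x2 — row 1: 29/2 = 29/2; row 2: 14/4 = 7/2; row 3: 19/2 = 19/2; row 4: 18/4 = 9/2. Minimum is 7/2 at row 2 (s_2 leaves); pivot element 4.
Divide row 2 by 4; eliminate column x2 from the other rows.
z-row update in column s_2: 0 − (-3)·(1/4) = 3/4.

3/4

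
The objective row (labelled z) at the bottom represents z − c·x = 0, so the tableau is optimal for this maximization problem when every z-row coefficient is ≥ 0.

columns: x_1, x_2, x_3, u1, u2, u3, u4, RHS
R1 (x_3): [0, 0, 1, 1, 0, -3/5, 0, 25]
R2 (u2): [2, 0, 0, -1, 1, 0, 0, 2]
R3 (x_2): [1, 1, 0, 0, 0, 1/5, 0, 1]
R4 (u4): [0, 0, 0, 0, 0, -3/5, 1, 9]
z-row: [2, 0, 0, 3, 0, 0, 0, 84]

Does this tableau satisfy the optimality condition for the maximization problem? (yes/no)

yes

Every z-row coefficient is ≥ 0, so the tableau is optimal.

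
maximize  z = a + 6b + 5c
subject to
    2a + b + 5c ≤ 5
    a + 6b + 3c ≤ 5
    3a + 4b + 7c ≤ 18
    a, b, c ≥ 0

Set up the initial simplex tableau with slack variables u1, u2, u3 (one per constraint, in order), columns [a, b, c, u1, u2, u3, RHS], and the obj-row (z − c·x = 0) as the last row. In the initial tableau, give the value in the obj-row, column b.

-6

The obj-row carries the negated objective coefficients: the b entry is -6.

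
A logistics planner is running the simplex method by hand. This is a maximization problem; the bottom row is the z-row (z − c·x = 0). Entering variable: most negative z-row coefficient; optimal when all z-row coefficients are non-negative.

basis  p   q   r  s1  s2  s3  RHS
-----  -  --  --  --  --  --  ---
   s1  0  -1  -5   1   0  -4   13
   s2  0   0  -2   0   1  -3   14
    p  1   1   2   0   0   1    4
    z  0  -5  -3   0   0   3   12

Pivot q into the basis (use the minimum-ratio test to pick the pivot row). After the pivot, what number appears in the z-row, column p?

Ratio test on column q — row 1: entry -1 ≤ 0; row 2: entry 0 ≤ 0; row 3: 4/1 = 4. Minimum is 4 at row 3 (p leaves); pivot element 1.
Divide row 3 by 1; eliminate column q from the other rows.
z-row update in column p: 0 − (-5)·1 = 5.

5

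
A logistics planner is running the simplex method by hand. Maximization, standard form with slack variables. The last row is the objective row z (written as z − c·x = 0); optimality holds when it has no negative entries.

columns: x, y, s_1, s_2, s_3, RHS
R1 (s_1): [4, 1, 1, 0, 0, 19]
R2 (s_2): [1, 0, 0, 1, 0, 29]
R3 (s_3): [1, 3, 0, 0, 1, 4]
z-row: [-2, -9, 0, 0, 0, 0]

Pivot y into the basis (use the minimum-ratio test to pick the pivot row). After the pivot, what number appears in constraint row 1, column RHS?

53/3

Ratio test on column y — row 1: 19/1 = 19; row 2: entry 0 ≤ 0; row 3: 4/3 = 4/3. Minimum is 4/3 at row 3 (s_3 leaves); pivot element 3.
Divide row 3 by 3; eliminate column y from the other rows.
Row 1 update in column RHS: 19 − 1·(4/3) = 53/3.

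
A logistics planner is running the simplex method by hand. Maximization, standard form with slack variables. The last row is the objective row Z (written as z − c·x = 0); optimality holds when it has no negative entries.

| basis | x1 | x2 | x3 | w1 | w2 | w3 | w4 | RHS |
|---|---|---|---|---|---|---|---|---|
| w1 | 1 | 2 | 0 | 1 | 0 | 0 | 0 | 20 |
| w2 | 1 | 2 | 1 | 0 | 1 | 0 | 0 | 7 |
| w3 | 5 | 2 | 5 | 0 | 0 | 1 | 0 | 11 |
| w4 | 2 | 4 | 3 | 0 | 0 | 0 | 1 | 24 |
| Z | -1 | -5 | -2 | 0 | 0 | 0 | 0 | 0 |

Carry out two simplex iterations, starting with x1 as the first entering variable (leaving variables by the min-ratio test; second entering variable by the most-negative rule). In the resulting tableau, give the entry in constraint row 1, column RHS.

Ratio test on column x1 — row 1: 20/1 = 20; row 2: 7/1 = 7; row 3: 11/5 = 11/5; row 4: 24/2 = 12. Minimum is 11/5 at row 3 (w3 leaves); pivot element 5.
Divide row 3 by 5; eliminate column x1 from the other rows.
Second iteration: most negative Z-row entry is -23/5 in column x2, so x2 enters.
Ratio test on column x2 — row 1: (89/5)/(8/5) = 89/8; row 2: (24/5)/(8/5) = 3; row 3: (11/5)/(2/5) = 11/2; row 4: (98/5)/(16/5) = 49/8. Minimum is 3 at row 2 (w2 leaves); pivot element 8/5.
Divide row 2 by 8/5; eliminate column x2 from the other rows.
After both pivots, the entry at constraint row 1, column RHS is 13.

13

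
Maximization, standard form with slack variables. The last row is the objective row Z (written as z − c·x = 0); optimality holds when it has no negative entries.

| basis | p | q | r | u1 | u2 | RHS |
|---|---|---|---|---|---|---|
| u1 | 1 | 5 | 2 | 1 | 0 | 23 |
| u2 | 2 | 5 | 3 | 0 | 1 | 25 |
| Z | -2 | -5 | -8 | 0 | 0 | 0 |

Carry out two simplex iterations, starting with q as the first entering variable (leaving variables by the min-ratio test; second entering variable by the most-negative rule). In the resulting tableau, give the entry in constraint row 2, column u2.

Ratio test on column q — row 1: 23/5 = 23/5; row 2: 25/5 = 5. Minimum is 23/5 at row 1 (u1 leaves); pivot element 5.
Divide row 1 by 5; eliminate column q from the other rows.
Second iteration: most negative Z-row entry is -6 in column r, so r enters.
Ratio test on column r — row 1: (23/5)/(2/5) = 23/2; row 2: 2/1 = 2. Minimum is 2 at row 2 (u2 leaves); pivot element 1.
Divide row 2 by 1; eliminate column r from the other rows.
After both pivots, the entry at constraint row 2, column u2 is 1.

1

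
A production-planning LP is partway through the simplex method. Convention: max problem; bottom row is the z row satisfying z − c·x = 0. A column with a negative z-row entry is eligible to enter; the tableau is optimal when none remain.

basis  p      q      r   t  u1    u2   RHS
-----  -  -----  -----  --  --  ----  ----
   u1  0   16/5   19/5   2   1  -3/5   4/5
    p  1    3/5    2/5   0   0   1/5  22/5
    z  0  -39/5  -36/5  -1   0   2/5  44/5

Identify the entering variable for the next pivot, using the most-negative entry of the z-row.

Negative z-row entries: q: -39/5, r: -36/5, t: -1.
The most negative is -39/5 in column q, so q enters.

q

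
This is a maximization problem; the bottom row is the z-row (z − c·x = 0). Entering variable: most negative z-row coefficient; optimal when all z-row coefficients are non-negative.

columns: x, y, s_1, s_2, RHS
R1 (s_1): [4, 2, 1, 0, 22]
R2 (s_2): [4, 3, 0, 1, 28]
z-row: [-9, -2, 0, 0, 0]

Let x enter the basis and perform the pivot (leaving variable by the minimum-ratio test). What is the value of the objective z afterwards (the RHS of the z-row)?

99/2

Ratio test on column x — row 1: 22/4 = 11/2; row 2: 28/4 = 7. Minimum is 11/2 at row 1 (s_1 leaves); pivot element 4.
Pivot on row 1; the z-row RHS becomes 0 − (-9)·(11/2) = 99/2.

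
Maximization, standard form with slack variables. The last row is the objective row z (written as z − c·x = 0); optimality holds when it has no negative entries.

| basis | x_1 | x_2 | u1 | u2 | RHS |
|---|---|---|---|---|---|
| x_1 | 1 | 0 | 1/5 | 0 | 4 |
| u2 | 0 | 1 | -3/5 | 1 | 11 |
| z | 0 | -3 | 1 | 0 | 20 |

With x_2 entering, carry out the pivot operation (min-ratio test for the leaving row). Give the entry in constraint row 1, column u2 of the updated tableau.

0

Ratio test on column x_2 — row 1: entry 0 ≤ 0; row 2: 11/1 = 11. Minimum is 11 at row 2 (u2 leaves); pivot element 1.
Divide row 2 by 1; eliminate column x_2 from the other rows.
Row 1 update in column u2: 0 − 0·1 = 0.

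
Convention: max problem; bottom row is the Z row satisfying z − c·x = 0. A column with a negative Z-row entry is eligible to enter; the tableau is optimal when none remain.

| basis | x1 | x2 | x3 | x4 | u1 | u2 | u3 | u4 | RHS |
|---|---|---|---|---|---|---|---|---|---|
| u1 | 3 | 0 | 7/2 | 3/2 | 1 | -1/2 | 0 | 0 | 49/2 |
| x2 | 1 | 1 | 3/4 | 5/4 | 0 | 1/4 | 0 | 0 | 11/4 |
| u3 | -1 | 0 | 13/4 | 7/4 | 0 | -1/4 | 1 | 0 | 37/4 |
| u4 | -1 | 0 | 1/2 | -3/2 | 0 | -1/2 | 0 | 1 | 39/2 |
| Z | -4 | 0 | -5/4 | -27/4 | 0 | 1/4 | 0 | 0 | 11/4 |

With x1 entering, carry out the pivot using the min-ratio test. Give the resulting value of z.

Ratio test on column x1 — row 1: (49/2)/3 = 49/6; row 2: (11/4)/1 = 11/4; row 3: entry -1 ≤ 0; row 4: entry -1 ≤ 0. Minimum is 11/4 at row 2 (x2 leaves); pivot element 1.
Pivot on row 2; the Z-row RHS becomes 11/4 − (-4)·(11/4) = 55/4.

55/4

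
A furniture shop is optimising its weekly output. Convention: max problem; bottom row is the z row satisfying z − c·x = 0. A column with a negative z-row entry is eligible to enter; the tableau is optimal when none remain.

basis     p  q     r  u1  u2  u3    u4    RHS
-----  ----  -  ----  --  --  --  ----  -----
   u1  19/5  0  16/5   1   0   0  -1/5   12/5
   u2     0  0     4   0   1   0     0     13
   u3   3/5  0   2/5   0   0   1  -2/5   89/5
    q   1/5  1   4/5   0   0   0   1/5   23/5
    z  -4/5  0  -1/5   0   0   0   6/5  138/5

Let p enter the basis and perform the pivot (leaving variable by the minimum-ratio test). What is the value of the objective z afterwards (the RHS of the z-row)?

534/19

Ratio test on column p — row 1: (12/5)/(19/5) = 12/19; row 2: entry 0 ≤ 0; row 3: (89/5)/(3/5) = 89/3; row 4: (23/5)/(1/5) = 23. Minimum is 12/19 at row 1 (u1 leaves); pivot element 19/5.
Pivot on row 1; the z-row RHS becomes 138/5 − (-4/5)·(12/19) = 534/19.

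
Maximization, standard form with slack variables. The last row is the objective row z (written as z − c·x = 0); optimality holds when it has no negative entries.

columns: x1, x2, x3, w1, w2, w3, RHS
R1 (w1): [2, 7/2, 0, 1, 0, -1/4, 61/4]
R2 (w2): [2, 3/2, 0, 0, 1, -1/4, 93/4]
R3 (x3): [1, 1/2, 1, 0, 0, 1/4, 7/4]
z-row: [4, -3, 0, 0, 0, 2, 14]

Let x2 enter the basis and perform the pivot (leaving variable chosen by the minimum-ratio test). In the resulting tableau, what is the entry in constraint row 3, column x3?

2

Ratio test on column x2 — row 1: (61/4)/(7/2) = 61/14; row 2: (93/4)/(3/2) = 31/2; row 3: (7/4)/(1/2) = 7/2. Minimum is 7/2 at row 3 (x3 leaves); pivot element 1/2.
Divide row 3 by 1/2; eliminate column x2 from the other rows.
In the new row 3, the x3 entry is the old entry divided by the pivot: 1/(1/2) = 2.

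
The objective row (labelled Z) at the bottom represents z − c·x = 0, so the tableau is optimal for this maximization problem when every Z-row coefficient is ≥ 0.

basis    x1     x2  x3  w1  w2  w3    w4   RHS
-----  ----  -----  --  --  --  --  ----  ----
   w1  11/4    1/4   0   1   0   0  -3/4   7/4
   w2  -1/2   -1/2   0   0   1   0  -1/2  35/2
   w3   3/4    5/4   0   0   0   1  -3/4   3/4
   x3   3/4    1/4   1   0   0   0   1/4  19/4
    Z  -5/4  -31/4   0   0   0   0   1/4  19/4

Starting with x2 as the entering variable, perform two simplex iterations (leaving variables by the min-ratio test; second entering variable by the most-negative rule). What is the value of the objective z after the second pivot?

60

Ratio test on column x2 — row 1: (7/4)/(1/4) = 7; row 2: entry -1/2 ≤ 0; row 3: (3/4)/(5/4) = 3/5; row 4: (19/4)/(1/4) = 19. Minimum is 3/5 at row 3 (w3 leaves); pivot element 5/4.
Pivot on row 3; the Z-row RHS becomes 19/4 − (-31/4)·(3/5) = 47/5.
Next entering variable (most negative Z-row entry -22/5): w4.
Ratio test on column w4 — row 1: entry -3/5 ≤ 0; row 2: entry -4/5 ≤ 0; row 3: entry -3/5 ≤ 0; row 4: (23/5)/(2/5) = 23/2. Minimum is 23/2 at row 4 (x3 leaves); pivot element 2/5.
After the second pivot the Z-row RHS is 47/5 − (-22/5)·(23/2) = 60.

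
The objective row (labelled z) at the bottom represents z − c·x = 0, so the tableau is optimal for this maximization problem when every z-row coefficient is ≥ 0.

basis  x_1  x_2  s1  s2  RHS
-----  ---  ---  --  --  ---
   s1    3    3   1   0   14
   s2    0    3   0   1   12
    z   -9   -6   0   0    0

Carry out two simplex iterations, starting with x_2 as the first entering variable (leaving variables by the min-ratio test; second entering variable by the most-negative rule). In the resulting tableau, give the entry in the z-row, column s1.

Ratio test on column x_2 — row 1: 14/3 = 14/3; row 2: 12/3 = 4. Minimum is 4 at row 2 (s2 leaves); pivot element 3.
Divide row 2 by 3; eliminate column x_2 from the other rows.
Second iteration: most negative z-row entry is -9 in column x_1, so x_1 enters.
Ratio test on column x_1 — row 1: 2/3 = 2/3; row 2: entry 0 ≤ 0. Minimum is 2/3 at row 1 (s1 leaves); pivot element 3.
Divide row 1 by 3; eliminate column x_1 from the other rows.
After both pivots, the entry at the z-row, column s1 is 3.

3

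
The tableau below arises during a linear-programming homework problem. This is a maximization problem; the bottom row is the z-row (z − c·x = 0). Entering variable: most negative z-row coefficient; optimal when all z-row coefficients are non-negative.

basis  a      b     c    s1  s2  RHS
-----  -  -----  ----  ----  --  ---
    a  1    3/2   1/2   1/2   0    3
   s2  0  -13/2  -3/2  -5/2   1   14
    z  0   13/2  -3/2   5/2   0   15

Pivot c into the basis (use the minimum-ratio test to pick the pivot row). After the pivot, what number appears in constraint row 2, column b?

-2

Ratio test on column c — row 1: 3/(1/2) = 6; row 2: entry -3/2 ≤ 0. Minimum is 6 at row 1 (a leaves); pivot element 1/2.
Divide row 1 by 1/2; eliminate column c from the other rows.
Row 2 update in column b: -13/2 − (-3/2)·3 = -2.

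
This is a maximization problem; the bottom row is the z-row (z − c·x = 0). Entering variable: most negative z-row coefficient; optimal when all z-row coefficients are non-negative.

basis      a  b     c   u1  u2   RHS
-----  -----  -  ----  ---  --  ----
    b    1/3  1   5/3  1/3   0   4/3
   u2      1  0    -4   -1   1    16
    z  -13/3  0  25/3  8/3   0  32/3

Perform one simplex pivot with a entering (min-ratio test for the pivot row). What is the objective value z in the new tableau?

28

Ratio test on column a — row 1: (4/3)/(1/3) = 4; row 2: 16/1 = 16. Minimum is 4 at row 1 (b leaves); pivot element 1/3.
Pivot on row 1; the z-row RHS becomes 32/3 − (-13/3)·4 = 28.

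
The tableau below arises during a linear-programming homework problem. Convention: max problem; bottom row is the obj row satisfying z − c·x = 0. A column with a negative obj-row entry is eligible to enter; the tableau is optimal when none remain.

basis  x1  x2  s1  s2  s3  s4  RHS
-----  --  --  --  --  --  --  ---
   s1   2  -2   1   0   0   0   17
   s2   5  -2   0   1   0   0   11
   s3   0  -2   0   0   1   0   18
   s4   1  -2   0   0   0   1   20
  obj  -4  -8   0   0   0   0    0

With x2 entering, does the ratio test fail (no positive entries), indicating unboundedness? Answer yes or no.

yes

Every constraint-row entry in column x2 is ≤ 0, so increasing x2 is unbounded.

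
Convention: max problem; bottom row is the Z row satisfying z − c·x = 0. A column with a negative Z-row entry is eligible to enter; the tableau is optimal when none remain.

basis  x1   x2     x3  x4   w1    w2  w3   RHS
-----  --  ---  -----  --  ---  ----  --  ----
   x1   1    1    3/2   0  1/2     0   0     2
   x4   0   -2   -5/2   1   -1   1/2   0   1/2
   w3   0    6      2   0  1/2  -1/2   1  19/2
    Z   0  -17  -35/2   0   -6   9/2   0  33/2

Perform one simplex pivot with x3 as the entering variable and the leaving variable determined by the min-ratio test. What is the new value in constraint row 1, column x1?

2/3

Ratio test on column x3 — row 1: 2/(3/2) = 4/3; row 2: entry -5/2 ≤ 0; row 3: (19/2)/2 = 19/4. Minimum is 4/3 at row 1 (x1 leaves); pivot element 3/2.
Divide row 1 by 3/2; eliminate column x3 from the other rows.
In the new row 1, the x1 entry is the old entry divided by the pivot: 1/(3/2) = 2/3.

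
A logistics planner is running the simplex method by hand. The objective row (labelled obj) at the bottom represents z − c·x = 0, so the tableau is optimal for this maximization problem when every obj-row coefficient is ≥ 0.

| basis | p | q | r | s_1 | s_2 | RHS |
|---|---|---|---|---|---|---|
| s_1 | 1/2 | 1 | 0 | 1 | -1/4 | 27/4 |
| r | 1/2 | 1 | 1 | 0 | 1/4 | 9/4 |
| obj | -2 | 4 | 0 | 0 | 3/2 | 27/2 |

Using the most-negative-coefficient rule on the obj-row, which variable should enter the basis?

p

Negative obj-row entries: p: -2.
The most negative is -2 in column p, so p enters.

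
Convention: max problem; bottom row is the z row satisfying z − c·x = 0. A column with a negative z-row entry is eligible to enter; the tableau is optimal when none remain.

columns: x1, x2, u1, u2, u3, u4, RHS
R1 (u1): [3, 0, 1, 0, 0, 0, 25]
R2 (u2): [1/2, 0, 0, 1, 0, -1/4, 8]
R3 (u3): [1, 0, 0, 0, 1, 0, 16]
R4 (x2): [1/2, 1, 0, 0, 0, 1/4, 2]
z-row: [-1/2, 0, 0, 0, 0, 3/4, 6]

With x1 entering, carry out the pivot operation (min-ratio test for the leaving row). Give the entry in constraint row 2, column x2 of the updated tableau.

Ratio test on column x1 — row 1: 25/3 = 25/3; row 2: 8/(1/2) = 16; row 3: 16/1 = 16; row 4: 2/(1/2) = 4. Minimum is 4 at row 4 (x2 leaves); pivot element 1/2.
Divide row 4 by 1/2; eliminate column x1 from the other rows.
Row 2 update in column x2: 0 − (1/2)·2 = -1.

-1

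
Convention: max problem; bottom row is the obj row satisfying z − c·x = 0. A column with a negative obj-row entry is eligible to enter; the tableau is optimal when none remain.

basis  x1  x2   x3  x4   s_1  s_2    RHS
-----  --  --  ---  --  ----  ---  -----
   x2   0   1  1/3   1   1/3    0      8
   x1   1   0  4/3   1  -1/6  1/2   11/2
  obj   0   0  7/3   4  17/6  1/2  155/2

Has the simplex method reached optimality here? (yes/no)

yes

Every obj-row coefficient is ≥ 0, so the tableau is optimal.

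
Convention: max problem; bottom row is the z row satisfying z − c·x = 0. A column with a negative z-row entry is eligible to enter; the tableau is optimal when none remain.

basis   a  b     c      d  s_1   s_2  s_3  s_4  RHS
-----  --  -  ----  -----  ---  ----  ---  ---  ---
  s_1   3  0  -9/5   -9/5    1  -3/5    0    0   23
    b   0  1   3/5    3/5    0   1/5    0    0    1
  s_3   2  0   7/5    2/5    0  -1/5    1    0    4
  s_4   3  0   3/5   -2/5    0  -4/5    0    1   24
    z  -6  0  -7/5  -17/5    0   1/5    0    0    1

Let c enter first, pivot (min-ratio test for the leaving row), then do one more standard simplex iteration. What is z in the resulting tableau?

25/3

Ratio test on column c — row 1: entry -9/5 ≤ 0; row 2: 1/(3/5) = 5/3; row 3: 4/(7/5) = 20/7; row 4: 24/(3/5) = 40. Minimum is 5/3 at row 2 (b leaves); pivot element 3/5.
Pivot on row 2; the z-row RHS becomes 1 − (-7/5)·(5/3) = 10/3.
Next entering variable (most negative z-row entry -6): a.
Ratio test on column a — row 1: 26/3 = 26/3; row 2: entry 0 ≤ 0; row 3: (5/3)/2 = 5/6; row 4: 23/3 = 23/3. Minimum is 5/6 at row 3 (s_3 leaves); pivot element 2.
After the second pivot the z-row RHS is 10/3 − (-6)·(5/6) = 25/3.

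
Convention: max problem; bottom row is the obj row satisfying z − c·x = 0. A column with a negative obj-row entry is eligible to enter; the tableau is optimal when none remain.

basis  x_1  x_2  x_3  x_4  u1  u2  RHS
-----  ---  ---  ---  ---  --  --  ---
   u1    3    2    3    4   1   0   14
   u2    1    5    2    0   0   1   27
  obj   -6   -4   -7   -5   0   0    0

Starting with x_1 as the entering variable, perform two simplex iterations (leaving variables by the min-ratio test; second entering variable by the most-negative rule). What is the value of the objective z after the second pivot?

98/3

Ratio test on column x_1 — row 1: 14/3 = 14/3; row 2: 27/1 = 27. Minimum is 14/3 at row 1 (u1 leaves); pivot element 3.
Pivot on row 1; the obj-row RHS becomes 0 − (-6)·(14/3) = 28.
Next entering variable (most negative obj-row entry -1): x_3.
Ratio test on column x_3 — row 1: (14/3)/1 = 14/3; row 2: (67/3)/1 = 67/3. Minimum is 14/3 at row 1 (x_1 leaves); pivot element 1.
After the second pivot the obj-row RHS is 28 − (-1)·(14/3) = 98/3.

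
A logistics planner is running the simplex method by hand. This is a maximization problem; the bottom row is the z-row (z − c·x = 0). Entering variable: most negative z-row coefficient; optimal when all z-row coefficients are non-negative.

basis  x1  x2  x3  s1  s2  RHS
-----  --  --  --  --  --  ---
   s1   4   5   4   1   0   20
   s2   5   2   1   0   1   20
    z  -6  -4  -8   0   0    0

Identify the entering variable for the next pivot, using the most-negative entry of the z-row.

Negative z-row entries: x1: -6, x2: -4, x3: -8.
The most negative is -8 in column x3, so x3 enters.

x3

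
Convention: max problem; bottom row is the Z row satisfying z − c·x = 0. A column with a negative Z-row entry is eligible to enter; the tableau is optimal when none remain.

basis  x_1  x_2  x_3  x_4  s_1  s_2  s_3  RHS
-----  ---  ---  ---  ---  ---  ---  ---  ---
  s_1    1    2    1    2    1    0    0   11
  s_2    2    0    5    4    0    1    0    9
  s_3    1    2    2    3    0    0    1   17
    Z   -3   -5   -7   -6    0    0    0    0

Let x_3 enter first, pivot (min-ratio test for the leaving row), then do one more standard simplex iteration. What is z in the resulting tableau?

Ratio test on column x_3 — row 1: 11/1 = 11; row 2: 9/5 = 9/5; row 3: 17/2 = 17/2. Minimum is 9/5 at row 2 (s_2 leaves); pivot element 5.
Pivot on row 2; the Z-row RHS becomes 0 − (-7)·(9/5) = 63/5.
Next entering variable (most negative Z-row entry -5): x_2.
Ratio test on column x_2 — row 1: (46/5)/2 = 23/5; row 2: entry 0 ≤ 0; row 3: (67/5)/2 = 67/10. Minimum is 23/5 at row 1 (s_1 leaves); pivot element 2.
After the second pivot the Z-row RHS is 63/5 − (-5)·(23/5) = 178/5.

178/5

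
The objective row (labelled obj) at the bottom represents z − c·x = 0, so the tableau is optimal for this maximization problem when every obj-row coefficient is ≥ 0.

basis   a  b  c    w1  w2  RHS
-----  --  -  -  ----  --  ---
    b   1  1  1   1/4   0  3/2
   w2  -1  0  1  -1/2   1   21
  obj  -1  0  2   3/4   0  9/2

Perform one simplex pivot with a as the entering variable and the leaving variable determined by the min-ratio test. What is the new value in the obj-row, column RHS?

6

Ratio test on column a — row 1: (3/2)/1 = 3/2; row 2: entry -1 ≤ 0. Minimum is 3/2 at row 1 (b leaves); pivot element 1.
Divide row 1 by 1; eliminate column a from the other rows.
obj-row update in column RHS: 9/2 − (-1)·(3/2) = 6.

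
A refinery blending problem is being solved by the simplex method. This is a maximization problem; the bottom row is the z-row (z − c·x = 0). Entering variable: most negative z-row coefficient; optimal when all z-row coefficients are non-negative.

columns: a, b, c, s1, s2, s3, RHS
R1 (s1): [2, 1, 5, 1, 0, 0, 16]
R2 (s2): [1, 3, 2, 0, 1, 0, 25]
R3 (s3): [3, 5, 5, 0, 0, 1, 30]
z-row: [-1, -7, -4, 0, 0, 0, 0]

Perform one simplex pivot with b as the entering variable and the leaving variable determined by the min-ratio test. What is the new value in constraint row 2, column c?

Ratio test on column b — row 1: 16/1 = 16; row 2: 25/3 = 25/3; row 3: 30/5 = 6. Minimum is 6 at row 3 (s3 leaves); pivot element 5.
Divide row 3 by 5; eliminate column b from the other rows.
Row 2 update in column c: 2 − 3·1 = -1.

-1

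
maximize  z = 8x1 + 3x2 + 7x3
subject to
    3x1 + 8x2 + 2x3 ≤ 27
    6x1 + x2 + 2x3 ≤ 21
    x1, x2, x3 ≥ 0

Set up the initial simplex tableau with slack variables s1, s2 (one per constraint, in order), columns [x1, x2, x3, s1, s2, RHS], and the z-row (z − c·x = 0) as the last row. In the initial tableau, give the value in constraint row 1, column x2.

8

Constraint 1 has coefficient 8 on x2.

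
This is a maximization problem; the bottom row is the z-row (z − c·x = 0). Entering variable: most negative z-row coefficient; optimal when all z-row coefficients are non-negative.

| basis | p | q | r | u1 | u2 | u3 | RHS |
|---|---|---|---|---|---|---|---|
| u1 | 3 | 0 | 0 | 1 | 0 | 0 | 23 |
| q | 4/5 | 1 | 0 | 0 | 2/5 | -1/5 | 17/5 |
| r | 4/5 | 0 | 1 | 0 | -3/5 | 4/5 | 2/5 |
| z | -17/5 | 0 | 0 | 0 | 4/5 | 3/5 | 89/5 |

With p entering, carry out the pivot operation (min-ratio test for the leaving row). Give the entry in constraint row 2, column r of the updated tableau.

Ratio test on column p — row 1: 23/3 = 23/3; row 2: (17/5)/(4/5) = 17/4; row 3: (2/5)/(4/5) = 1/2. Minimum is 1/2 at row 3 (r leaves); pivot element 4/5.
Divide row 3 by 4/5; eliminate column p from the other rows.
Row 2 update in column r: 0 − (4/5)·(5/4) = -1.

-1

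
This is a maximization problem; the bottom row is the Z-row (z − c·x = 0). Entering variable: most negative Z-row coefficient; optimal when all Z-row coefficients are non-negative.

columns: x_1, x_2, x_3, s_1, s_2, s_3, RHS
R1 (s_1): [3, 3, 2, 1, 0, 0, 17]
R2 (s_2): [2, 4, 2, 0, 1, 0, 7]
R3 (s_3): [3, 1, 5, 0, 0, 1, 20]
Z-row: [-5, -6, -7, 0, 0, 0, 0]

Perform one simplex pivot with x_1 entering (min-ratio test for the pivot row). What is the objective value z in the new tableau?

35/2

Ratio test on column x_1 — row 1: 17/3 = 17/3; row 2: 7/2 = 7/2; row 3: 20/3 = 20/3. Minimum is 7/2 at row 2 (s_2 leaves); pivot element 2.
Pivot on row 2; the Z-row RHS becomes 0 − (-5)·(7/2) = 35/2.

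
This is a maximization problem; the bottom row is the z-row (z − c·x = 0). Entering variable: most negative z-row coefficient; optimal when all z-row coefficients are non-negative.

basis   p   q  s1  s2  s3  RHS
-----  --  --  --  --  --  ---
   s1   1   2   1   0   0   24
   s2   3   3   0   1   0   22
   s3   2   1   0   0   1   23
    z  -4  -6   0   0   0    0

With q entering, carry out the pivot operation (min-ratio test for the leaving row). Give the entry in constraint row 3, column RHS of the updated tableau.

Ratio test on column q — row 1: 24/2 = 12; row 2: 22/3 = 22/3; row 3: 23/1 = 23. Minimum is 22/3 at row 2 (s2 leaves); pivot element 3.
Divide row 2 by 3; eliminate column q from the other rows.
Row 3 update in column RHS: 23 − 1·(22/3) = 47/3.

47/3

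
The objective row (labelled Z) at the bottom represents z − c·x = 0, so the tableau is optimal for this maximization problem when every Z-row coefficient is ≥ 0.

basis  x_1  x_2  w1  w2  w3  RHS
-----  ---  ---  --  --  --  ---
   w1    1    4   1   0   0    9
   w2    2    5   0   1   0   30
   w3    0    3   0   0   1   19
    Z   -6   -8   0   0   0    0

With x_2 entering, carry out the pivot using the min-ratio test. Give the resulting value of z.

Ratio test on column x_2 — row 1: 9/4 = 9/4; row 2: 30/5 = 6; row 3: 19/3 = 19/3. Minimum is 9/4 at row 1 (w1 leaves); pivot element 4.
Pivot on row 1; the Z-row RHS becomes 0 − (-8)·(9/4) = 18.

18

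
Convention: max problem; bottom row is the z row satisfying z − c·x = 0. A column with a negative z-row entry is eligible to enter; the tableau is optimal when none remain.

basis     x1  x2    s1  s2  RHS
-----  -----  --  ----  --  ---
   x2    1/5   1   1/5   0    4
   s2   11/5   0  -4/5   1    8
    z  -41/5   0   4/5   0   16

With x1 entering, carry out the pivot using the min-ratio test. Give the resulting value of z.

504/11

Ratio test on column x1 — row 1: 4/(1/5) = 20; row 2: 8/(11/5) = 40/11. Minimum is 40/11 at row 2 (s2 leaves); pivot element 11/5.
Pivot on row 2; the z-row RHS becomes 16 − (-41/5)·(40/11) = 504/11.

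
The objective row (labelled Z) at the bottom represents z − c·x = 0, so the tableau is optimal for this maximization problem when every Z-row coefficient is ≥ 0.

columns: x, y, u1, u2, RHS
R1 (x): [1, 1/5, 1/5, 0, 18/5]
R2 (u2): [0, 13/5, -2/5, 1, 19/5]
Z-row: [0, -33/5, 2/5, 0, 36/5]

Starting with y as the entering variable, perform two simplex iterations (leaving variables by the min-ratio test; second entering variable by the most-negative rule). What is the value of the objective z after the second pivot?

Ratio test on column y — row 1: (18/5)/(1/5) = 18; row 2: (19/5)/(13/5) = 19/13. Minimum is 19/13 at row 2 (u2 leaves); pivot element 13/5.
Pivot on row 2; the Z-row RHS becomes 36/5 − (-33/5)·(19/13) = 219/13.
Next entering variable (most negative Z-row entry -8/13): u1.
Ratio test on column u1 — row 1: (43/13)/(3/13) = 43/3; row 2: entry -2/13 ≤ 0. Minimum is 43/3 at row 1 (x leaves); pivot element 3/13.
After the second pivot the Z-row RHS is 219/13 − (-8/13)·(43/3) = 77/3.

77/3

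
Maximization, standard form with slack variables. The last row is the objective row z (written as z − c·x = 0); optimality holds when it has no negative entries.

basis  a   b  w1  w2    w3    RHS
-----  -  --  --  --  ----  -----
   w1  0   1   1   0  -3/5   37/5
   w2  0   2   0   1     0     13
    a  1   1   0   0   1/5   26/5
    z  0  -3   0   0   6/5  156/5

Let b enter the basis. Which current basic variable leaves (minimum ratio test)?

Column b entries and ratios — w1: (37/5)/1 = 37/5; w2: 13/2 = 13/2; a: (26/5)/1 = 26/5.
Smallest ratio is 26/5 in the row of a, so a leaves.

a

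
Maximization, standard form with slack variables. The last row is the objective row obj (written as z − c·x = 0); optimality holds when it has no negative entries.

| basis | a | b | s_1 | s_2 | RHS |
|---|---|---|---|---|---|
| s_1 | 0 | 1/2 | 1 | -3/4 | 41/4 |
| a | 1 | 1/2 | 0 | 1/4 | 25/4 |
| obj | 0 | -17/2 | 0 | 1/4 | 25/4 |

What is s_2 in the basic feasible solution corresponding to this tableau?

s_2 is not in the basis, so in the current basic feasible solution s_2 = 0.

0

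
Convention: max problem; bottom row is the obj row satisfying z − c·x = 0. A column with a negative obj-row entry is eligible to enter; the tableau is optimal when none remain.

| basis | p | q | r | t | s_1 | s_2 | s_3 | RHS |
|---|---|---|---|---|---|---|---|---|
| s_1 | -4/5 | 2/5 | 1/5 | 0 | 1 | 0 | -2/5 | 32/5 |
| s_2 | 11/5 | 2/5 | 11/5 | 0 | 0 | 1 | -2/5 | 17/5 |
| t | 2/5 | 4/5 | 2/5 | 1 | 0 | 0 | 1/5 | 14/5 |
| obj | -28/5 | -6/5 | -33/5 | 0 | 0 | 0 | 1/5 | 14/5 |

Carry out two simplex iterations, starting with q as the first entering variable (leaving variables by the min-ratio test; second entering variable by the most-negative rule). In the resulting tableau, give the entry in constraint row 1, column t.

-1/2

Ratio test on column q — row 1: (32/5)/(2/5) = 16; row 2: (17/5)/(2/5) = 17/2; row 3: (14/5)/(4/5) = 7/2. Minimum is 7/2 at row 3 (t leaves); pivot element 4/5.
Divide row 3 by 4/5; eliminate column q from the other rows.
Second iteration: most negative obj-row entry is -6 in column r, so r enters.
Ratio test on column r — row 1: entry 0 ≤ 0; row 2: 2/2 = 1; row 3: (7/2)/(1/2) = 7. Minimum is 1 at row 2 (s_2 leaves); pivot element 2.
Divide row 2 by 2; eliminate column r from the other rows.
After both pivots, the entry at constraint row 1, column t is -1/2.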